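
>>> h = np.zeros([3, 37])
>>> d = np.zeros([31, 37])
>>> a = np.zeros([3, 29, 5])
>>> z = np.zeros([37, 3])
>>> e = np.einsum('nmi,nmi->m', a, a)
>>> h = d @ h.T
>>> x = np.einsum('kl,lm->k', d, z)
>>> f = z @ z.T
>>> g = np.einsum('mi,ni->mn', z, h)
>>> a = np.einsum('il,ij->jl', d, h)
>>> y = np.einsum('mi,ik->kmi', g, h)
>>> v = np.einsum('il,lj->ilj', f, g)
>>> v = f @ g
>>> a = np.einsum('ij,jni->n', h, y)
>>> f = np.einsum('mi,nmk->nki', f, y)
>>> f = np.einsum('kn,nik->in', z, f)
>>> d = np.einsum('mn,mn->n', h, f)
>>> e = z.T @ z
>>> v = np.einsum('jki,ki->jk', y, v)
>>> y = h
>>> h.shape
(31, 3)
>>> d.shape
(3,)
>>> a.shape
(37,)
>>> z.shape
(37, 3)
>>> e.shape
(3, 3)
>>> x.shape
(31,)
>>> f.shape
(31, 3)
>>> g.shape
(37, 31)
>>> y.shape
(31, 3)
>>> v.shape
(3, 37)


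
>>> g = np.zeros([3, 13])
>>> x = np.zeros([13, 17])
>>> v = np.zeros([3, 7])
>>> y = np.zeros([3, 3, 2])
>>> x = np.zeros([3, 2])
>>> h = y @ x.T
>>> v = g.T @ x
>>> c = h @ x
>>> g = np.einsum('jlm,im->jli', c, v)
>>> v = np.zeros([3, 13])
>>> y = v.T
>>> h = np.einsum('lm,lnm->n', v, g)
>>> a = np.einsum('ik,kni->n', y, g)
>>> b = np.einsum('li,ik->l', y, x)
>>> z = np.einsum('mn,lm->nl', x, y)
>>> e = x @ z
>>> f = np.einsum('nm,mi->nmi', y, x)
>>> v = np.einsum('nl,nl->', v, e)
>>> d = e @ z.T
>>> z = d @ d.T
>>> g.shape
(3, 3, 13)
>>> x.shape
(3, 2)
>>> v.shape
()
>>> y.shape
(13, 3)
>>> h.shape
(3,)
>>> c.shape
(3, 3, 2)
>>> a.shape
(3,)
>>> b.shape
(13,)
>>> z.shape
(3, 3)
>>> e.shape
(3, 13)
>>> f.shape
(13, 3, 2)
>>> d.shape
(3, 2)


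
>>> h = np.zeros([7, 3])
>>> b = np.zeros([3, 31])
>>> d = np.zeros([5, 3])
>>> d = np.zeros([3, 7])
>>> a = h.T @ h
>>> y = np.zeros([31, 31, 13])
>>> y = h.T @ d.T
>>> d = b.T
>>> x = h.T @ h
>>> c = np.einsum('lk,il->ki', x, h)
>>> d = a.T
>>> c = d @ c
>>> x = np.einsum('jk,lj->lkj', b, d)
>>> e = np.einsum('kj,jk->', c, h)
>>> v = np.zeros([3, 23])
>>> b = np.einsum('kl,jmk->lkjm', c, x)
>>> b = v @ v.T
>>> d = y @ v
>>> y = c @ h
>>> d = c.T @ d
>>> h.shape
(7, 3)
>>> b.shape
(3, 3)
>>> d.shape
(7, 23)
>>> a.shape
(3, 3)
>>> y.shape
(3, 3)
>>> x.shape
(3, 31, 3)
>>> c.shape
(3, 7)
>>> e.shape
()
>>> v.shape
(3, 23)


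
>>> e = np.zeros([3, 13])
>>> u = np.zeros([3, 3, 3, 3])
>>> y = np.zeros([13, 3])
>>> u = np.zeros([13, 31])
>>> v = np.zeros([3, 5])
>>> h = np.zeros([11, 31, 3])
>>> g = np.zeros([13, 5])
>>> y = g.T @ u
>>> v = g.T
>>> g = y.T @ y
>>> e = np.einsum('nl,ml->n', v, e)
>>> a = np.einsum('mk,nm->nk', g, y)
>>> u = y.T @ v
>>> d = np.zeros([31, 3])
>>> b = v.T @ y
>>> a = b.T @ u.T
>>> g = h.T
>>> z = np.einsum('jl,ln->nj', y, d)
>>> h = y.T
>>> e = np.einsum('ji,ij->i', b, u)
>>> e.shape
(31,)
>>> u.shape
(31, 13)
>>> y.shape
(5, 31)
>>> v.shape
(5, 13)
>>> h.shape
(31, 5)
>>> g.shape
(3, 31, 11)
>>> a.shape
(31, 31)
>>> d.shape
(31, 3)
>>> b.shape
(13, 31)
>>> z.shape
(3, 5)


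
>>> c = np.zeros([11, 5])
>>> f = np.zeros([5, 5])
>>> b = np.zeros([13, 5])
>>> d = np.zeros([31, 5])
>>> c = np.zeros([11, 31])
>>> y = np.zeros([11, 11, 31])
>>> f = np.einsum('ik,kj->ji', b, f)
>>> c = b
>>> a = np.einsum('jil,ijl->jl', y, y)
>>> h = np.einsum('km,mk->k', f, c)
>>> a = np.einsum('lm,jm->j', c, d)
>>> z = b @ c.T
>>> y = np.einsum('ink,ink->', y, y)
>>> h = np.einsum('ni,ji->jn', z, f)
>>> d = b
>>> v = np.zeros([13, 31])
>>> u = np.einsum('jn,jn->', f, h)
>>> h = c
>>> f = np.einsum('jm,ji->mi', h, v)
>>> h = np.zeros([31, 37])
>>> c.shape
(13, 5)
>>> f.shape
(5, 31)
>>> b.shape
(13, 5)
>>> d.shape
(13, 5)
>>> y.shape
()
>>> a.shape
(31,)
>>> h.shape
(31, 37)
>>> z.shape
(13, 13)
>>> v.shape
(13, 31)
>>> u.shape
()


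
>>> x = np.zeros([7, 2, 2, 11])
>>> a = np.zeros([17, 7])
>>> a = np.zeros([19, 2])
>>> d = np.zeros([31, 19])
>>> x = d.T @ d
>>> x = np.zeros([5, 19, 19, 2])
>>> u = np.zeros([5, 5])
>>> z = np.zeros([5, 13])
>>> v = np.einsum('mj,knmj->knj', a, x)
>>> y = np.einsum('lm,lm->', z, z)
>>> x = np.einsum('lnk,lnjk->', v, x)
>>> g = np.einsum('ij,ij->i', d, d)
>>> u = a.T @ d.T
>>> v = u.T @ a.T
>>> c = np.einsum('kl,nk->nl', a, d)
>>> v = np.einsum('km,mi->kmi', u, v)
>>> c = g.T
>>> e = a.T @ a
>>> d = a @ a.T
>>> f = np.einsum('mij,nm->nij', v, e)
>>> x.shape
()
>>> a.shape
(19, 2)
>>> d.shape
(19, 19)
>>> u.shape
(2, 31)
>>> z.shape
(5, 13)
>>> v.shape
(2, 31, 19)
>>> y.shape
()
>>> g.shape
(31,)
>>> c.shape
(31,)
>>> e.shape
(2, 2)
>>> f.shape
(2, 31, 19)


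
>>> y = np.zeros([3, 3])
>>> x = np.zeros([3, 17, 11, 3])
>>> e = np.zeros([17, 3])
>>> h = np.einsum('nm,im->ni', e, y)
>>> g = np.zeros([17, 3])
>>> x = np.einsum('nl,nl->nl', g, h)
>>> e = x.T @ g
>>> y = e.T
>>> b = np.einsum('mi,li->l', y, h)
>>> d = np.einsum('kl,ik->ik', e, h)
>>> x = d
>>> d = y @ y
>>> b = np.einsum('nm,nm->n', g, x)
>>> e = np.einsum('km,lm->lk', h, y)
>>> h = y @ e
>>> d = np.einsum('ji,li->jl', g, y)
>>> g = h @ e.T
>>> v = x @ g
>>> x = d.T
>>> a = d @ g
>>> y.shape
(3, 3)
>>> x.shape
(3, 17)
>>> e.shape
(3, 17)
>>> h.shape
(3, 17)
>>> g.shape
(3, 3)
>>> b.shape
(17,)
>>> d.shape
(17, 3)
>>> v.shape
(17, 3)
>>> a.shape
(17, 3)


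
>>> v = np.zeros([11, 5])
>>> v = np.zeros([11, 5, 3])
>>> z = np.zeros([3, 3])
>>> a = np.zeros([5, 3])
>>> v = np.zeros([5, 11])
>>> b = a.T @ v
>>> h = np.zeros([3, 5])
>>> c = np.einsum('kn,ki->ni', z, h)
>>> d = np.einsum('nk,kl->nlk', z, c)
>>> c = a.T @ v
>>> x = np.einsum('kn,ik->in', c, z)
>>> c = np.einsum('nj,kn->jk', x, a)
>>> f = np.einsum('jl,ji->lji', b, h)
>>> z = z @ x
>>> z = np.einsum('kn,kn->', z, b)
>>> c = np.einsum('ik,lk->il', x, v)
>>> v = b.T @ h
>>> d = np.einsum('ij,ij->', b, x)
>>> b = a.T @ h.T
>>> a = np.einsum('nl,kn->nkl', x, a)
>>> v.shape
(11, 5)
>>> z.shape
()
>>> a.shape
(3, 5, 11)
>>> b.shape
(3, 3)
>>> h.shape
(3, 5)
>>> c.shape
(3, 5)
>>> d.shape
()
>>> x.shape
(3, 11)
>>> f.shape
(11, 3, 5)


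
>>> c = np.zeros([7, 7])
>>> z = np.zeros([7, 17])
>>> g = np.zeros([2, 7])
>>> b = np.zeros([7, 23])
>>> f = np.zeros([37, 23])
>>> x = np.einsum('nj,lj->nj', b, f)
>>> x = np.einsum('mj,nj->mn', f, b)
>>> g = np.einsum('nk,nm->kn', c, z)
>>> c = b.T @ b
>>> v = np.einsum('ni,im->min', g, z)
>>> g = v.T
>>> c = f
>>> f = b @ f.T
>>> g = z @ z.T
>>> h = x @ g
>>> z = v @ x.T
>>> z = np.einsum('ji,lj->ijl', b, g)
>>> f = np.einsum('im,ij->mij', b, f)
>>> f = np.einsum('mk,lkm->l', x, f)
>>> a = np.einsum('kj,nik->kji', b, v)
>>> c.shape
(37, 23)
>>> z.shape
(23, 7, 7)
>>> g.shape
(7, 7)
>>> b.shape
(7, 23)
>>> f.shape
(23,)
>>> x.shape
(37, 7)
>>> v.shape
(17, 7, 7)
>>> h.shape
(37, 7)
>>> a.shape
(7, 23, 7)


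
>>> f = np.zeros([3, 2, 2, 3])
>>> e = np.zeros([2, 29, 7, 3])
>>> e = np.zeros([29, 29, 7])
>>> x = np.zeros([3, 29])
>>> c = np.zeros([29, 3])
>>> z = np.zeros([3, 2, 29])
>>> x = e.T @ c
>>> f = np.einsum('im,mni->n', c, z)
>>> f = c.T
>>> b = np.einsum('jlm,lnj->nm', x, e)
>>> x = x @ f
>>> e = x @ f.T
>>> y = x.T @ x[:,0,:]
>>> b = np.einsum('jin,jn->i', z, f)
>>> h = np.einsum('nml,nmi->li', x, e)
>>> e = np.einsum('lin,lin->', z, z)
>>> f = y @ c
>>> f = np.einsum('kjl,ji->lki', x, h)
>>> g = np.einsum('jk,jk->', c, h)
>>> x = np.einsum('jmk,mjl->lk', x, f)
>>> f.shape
(29, 7, 3)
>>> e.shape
()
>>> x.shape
(3, 29)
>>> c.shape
(29, 3)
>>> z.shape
(3, 2, 29)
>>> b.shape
(2,)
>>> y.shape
(29, 29, 29)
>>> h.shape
(29, 3)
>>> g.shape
()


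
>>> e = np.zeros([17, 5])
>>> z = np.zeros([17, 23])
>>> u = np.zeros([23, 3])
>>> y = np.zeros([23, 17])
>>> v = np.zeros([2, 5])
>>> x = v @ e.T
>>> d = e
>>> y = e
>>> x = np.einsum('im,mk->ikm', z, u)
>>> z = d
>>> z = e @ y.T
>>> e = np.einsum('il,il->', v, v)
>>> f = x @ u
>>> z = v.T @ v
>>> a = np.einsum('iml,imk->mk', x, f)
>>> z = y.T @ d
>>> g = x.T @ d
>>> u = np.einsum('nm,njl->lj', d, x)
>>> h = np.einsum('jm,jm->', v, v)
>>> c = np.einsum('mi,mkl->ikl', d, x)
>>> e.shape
()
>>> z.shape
(5, 5)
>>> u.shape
(23, 3)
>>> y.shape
(17, 5)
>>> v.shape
(2, 5)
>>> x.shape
(17, 3, 23)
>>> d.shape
(17, 5)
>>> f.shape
(17, 3, 3)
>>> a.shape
(3, 3)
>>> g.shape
(23, 3, 5)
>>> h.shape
()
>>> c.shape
(5, 3, 23)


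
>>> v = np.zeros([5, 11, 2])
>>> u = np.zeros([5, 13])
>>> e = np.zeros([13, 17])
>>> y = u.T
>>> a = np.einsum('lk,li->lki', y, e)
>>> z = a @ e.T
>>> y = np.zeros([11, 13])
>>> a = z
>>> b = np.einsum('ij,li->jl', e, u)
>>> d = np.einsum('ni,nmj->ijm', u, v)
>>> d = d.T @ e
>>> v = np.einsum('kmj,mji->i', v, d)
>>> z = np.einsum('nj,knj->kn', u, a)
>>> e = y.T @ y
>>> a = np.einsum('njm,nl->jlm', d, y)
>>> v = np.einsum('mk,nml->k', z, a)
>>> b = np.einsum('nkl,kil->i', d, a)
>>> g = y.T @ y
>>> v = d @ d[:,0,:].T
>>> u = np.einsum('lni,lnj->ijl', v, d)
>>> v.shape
(11, 2, 11)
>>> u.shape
(11, 17, 11)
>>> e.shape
(13, 13)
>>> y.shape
(11, 13)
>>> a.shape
(2, 13, 17)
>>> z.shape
(13, 5)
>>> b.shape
(13,)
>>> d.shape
(11, 2, 17)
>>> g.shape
(13, 13)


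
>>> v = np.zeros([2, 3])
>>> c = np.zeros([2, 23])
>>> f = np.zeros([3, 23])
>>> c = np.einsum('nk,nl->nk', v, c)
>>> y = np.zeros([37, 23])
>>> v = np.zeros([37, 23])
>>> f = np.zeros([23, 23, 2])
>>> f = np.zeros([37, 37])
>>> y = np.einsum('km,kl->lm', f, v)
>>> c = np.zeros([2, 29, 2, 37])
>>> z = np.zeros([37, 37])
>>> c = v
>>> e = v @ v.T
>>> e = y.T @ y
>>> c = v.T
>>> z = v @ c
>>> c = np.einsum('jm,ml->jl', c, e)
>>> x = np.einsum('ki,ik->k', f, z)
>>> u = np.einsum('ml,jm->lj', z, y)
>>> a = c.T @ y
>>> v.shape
(37, 23)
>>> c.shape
(23, 37)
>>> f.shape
(37, 37)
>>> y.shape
(23, 37)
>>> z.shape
(37, 37)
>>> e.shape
(37, 37)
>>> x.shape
(37,)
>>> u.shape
(37, 23)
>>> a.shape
(37, 37)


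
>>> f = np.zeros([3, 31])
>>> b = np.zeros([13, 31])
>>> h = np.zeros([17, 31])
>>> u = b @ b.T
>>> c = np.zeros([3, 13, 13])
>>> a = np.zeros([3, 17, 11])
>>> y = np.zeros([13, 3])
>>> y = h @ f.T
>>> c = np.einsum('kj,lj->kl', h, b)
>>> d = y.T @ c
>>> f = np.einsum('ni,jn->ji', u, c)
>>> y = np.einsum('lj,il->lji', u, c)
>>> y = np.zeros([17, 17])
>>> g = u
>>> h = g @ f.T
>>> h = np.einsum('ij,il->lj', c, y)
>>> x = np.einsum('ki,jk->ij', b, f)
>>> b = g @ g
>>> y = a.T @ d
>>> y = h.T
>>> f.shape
(17, 13)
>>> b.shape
(13, 13)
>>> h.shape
(17, 13)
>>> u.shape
(13, 13)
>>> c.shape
(17, 13)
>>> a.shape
(3, 17, 11)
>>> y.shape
(13, 17)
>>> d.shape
(3, 13)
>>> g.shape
(13, 13)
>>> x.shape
(31, 17)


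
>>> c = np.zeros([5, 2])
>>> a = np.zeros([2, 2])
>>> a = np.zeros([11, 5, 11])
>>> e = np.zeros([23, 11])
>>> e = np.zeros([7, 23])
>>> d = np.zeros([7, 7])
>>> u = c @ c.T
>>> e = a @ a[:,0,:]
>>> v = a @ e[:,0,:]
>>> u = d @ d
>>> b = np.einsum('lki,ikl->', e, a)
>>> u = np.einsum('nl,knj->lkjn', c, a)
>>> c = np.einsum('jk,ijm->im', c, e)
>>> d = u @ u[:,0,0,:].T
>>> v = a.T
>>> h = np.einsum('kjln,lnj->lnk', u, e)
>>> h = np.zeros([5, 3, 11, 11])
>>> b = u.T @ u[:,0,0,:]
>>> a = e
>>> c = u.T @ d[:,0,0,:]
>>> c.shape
(5, 11, 11, 2)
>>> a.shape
(11, 5, 11)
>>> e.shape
(11, 5, 11)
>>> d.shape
(2, 11, 11, 2)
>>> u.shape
(2, 11, 11, 5)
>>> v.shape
(11, 5, 11)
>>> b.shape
(5, 11, 11, 5)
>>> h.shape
(5, 3, 11, 11)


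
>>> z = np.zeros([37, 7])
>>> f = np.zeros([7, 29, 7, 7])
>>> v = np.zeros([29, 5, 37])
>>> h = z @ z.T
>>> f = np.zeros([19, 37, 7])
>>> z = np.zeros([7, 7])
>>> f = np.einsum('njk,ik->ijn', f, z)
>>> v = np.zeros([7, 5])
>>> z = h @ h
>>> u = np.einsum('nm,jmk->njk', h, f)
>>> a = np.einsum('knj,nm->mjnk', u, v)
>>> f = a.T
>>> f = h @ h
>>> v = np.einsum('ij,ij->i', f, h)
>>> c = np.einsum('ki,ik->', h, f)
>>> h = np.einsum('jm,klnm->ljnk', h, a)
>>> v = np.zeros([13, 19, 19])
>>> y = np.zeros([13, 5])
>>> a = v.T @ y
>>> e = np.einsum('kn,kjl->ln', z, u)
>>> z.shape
(37, 37)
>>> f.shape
(37, 37)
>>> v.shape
(13, 19, 19)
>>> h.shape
(19, 37, 7, 5)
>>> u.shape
(37, 7, 19)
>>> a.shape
(19, 19, 5)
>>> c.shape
()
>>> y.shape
(13, 5)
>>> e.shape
(19, 37)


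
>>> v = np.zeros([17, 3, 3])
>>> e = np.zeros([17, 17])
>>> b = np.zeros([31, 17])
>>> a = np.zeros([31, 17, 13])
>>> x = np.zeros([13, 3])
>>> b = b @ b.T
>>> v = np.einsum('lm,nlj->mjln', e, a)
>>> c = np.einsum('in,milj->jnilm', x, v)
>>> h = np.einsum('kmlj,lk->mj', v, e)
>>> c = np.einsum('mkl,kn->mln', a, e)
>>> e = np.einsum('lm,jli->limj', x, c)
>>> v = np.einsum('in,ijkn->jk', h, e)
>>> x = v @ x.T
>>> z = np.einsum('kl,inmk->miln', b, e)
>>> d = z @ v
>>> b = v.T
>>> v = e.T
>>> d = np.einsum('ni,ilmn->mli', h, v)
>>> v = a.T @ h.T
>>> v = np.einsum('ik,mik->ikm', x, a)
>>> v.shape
(17, 13, 31)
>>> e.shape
(13, 17, 3, 31)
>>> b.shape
(3, 17)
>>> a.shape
(31, 17, 13)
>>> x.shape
(17, 13)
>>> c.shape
(31, 13, 17)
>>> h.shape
(13, 31)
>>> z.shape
(3, 13, 31, 17)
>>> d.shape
(17, 3, 31)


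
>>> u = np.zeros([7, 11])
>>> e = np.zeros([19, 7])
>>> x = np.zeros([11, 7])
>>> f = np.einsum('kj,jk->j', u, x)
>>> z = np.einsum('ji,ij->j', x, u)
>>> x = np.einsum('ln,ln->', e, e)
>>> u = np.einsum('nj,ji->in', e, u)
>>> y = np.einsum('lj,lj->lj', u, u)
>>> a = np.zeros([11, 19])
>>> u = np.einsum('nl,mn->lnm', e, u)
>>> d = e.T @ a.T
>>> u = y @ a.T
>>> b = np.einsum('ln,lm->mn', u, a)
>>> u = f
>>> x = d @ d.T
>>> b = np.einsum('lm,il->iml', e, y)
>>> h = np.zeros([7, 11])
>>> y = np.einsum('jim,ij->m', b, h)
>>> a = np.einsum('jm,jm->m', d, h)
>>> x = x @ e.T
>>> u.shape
(11,)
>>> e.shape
(19, 7)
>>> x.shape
(7, 19)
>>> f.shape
(11,)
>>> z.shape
(11,)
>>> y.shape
(19,)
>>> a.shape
(11,)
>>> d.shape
(7, 11)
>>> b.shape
(11, 7, 19)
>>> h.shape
(7, 11)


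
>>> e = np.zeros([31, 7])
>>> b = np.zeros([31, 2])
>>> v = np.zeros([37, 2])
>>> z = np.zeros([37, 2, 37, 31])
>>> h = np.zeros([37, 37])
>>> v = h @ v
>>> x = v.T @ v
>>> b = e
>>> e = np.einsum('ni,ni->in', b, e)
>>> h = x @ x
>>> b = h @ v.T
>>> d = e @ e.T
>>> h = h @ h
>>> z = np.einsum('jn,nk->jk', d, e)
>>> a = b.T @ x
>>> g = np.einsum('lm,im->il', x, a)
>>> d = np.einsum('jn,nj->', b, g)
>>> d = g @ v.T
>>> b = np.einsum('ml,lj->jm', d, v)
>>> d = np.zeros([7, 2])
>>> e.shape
(7, 31)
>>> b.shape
(2, 37)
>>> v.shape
(37, 2)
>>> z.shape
(7, 31)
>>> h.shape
(2, 2)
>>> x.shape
(2, 2)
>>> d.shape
(7, 2)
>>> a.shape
(37, 2)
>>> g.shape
(37, 2)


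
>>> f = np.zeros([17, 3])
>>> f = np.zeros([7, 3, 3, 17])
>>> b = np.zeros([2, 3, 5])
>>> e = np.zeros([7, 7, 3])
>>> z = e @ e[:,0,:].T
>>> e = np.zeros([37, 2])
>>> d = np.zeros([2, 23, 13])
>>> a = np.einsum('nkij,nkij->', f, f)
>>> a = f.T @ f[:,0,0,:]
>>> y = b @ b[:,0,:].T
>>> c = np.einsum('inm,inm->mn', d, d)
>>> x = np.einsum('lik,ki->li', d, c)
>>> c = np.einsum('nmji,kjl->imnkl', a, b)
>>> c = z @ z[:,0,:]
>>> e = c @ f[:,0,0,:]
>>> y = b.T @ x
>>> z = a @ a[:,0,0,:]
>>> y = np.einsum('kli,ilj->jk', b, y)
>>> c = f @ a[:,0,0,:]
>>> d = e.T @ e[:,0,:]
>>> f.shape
(7, 3, 3, 17)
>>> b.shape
(2, 3, 5)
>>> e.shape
(7, 7, 17)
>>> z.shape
(17, 3, 3, 17)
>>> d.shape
(17, 7, 17)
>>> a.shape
(17, 3, 3, 17)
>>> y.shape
(23, 2)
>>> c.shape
(7, 3, 3, 17)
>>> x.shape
(2, 23)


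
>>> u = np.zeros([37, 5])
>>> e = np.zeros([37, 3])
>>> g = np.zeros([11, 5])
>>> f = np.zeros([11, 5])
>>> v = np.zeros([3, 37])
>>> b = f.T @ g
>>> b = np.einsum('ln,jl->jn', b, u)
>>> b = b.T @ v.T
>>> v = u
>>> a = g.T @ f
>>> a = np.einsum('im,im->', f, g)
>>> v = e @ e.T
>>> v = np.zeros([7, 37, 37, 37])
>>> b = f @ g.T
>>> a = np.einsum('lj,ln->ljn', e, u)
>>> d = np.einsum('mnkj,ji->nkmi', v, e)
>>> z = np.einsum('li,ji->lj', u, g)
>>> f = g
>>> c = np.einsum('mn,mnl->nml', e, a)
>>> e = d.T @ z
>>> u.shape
(37, 5)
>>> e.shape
(3, 7, 37, 11)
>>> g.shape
(11, 5)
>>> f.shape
(11, 5)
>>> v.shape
(7, 37, 37, 37)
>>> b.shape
(11, 11)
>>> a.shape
(37, 3, 5)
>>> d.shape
(37, 37, 7, 3)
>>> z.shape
(37, 11)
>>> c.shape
(3, 37, 5)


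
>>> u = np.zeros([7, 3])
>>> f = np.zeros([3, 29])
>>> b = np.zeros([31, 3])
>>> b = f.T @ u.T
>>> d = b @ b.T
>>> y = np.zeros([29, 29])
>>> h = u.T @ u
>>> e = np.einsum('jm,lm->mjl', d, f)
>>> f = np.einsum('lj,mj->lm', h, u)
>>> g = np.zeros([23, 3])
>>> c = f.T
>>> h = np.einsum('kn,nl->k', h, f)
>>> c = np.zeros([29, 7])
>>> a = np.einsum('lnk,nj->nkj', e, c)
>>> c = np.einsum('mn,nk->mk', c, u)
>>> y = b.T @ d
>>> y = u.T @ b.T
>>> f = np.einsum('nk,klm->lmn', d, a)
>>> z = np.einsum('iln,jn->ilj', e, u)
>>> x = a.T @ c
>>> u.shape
(7, 3)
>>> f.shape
(3, 7, 29)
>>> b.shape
(29, 7)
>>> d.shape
(29, 29)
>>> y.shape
(3, 29)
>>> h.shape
(3,)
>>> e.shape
(29, 29, 3)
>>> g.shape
(23, 3)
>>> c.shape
(29, 3)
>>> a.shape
(29, 3, 7)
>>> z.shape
(29, 29, 7)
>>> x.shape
(7, 3, 3)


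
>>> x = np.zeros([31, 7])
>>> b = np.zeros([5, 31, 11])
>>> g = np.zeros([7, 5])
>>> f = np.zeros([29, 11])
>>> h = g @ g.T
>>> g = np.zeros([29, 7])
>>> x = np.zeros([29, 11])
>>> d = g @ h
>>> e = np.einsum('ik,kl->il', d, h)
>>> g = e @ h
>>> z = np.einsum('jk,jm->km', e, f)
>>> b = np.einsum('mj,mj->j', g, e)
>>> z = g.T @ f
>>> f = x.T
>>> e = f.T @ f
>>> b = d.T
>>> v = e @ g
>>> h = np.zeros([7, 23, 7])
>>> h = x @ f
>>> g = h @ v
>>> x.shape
(29, 11)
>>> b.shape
(7, 29)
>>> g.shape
(29, 7)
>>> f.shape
(11, 29)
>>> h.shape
(29, 29)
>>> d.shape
(29, 7)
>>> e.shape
(29, 29)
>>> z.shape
(7, 11)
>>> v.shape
(29, 7)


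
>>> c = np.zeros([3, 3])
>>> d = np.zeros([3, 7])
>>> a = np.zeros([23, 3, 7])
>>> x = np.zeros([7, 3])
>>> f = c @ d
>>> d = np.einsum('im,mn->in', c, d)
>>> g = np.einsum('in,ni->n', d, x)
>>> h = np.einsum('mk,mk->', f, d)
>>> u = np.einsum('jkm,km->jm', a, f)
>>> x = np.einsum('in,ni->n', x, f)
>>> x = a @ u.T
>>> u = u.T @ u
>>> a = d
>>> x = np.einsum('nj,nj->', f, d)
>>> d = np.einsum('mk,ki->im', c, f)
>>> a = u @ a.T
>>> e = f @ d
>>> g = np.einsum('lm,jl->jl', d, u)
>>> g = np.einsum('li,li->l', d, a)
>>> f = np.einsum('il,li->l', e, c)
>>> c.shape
(3, 3)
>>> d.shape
(7, 3)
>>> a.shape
(7, 3)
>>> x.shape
()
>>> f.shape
(3,)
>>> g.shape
(7,)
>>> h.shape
()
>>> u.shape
(7, 7)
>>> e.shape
(3, 3)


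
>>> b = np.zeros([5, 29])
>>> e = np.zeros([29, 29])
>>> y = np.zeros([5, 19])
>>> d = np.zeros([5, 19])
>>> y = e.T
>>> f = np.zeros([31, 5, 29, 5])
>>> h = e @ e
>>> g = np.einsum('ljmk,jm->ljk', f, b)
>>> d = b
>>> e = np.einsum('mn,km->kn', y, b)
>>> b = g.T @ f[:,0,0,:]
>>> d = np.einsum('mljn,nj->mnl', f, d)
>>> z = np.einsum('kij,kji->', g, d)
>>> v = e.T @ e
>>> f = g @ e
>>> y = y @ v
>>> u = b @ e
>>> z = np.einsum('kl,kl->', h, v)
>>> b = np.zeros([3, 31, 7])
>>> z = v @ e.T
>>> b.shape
(3, 31, 7)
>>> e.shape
(5, 29)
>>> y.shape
(29, 29)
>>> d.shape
(31, 5, 5)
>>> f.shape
(31, 5, 29)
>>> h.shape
(29, 29)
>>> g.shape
(31, 5, 5)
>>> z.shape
(29, 5)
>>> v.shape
(29, 29)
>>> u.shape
(5, 5, 29)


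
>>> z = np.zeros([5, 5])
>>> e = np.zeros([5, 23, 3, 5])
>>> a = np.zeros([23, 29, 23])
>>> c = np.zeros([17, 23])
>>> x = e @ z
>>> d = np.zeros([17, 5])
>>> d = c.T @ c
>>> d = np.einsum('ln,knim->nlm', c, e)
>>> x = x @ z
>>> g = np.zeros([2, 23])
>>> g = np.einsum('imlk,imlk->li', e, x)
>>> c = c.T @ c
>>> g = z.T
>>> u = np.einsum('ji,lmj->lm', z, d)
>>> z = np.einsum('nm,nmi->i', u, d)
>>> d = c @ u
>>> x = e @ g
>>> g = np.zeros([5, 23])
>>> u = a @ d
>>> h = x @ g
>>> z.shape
(5,)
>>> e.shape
(5, 23, 3, 5)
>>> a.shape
(23, 29, 23)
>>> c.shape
(23, 23)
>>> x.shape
(5, 23, 3, 5)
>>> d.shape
(23, 17)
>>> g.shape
(5, 23)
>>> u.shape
(23, 29, 17)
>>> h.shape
(5, 23, 3, 23)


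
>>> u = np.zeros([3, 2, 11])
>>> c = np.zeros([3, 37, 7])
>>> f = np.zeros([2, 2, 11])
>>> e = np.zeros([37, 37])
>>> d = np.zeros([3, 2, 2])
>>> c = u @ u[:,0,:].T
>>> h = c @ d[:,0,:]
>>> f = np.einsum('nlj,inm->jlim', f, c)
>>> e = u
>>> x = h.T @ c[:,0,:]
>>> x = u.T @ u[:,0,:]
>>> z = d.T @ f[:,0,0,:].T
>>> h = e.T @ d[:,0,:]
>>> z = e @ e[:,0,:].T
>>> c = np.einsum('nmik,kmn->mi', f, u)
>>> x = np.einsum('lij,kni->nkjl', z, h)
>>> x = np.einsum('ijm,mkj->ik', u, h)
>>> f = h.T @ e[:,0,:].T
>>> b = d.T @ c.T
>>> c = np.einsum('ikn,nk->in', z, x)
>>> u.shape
(3, 2, 11)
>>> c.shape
(3, 3)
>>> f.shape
(2, 2, 3)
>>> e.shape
(3, 2, 11)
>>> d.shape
(3, 2, 2)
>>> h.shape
(11, 2, 2)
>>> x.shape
(3, 2)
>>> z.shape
(3, 2, 3)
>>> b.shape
(2, 2, 2)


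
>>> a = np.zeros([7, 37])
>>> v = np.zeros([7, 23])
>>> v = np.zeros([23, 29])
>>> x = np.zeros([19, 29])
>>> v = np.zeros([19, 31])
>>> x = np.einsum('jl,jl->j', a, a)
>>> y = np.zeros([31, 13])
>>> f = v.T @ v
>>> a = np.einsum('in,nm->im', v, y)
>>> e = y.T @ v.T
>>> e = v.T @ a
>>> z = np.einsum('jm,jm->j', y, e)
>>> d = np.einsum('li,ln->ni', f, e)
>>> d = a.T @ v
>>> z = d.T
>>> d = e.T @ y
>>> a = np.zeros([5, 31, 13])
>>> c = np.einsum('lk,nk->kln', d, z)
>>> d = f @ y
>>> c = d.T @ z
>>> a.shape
(5, 31, 13)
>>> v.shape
(19, 31)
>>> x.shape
(7,)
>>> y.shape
(31, 13)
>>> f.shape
(31, 31)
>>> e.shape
(31, 13)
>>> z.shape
(31, 13)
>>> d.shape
(31, 13)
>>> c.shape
(13, 13)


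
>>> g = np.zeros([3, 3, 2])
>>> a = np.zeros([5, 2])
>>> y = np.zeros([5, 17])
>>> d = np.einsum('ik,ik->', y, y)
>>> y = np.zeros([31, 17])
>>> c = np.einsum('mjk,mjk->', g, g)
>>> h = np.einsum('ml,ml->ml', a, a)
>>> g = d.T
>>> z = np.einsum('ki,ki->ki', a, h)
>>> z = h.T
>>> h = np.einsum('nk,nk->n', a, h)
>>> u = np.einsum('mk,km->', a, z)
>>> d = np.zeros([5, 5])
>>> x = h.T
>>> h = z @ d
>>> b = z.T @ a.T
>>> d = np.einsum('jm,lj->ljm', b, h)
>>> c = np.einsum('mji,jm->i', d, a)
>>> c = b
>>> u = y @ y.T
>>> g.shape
()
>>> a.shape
(5, 2)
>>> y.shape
(31, 17)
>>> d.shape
(2, 5, 5)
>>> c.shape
(5, 5)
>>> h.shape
(2, 5)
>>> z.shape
(2, 5)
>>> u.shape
(31, 31)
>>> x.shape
(5,)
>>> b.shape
(5, 5)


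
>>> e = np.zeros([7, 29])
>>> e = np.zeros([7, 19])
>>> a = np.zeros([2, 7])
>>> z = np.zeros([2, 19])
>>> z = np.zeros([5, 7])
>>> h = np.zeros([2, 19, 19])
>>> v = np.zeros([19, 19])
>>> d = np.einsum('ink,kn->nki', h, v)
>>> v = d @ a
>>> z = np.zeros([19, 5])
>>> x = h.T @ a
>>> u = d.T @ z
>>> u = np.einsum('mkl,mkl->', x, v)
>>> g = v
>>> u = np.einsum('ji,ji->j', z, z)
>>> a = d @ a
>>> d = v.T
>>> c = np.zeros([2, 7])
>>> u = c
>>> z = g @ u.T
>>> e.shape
(7, 19)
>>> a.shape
(19, 19, 7)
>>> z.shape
(19, 19, 2)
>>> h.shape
(2, 19, 19)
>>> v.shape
(19, 19, 7)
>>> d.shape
(7, 19, 19)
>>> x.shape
(19, 19, 7)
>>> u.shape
(2, 7)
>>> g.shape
(19, 19, 7)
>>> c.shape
(2, 7)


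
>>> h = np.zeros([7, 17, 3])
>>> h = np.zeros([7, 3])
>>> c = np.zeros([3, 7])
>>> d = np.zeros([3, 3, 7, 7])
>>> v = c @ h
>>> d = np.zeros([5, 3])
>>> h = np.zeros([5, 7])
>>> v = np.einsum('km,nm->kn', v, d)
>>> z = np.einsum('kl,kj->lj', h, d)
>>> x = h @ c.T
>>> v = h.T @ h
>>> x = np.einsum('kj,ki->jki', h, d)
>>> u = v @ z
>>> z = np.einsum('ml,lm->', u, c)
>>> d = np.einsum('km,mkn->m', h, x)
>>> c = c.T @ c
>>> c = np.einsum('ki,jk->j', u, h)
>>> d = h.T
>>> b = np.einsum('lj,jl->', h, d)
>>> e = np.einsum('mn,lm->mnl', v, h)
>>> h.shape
(5, 7)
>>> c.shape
(5,)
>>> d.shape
(7, 5)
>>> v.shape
(7, 7)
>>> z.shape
()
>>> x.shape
(7, 5, 3)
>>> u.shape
(7, 3)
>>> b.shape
()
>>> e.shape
(7, 7, 5)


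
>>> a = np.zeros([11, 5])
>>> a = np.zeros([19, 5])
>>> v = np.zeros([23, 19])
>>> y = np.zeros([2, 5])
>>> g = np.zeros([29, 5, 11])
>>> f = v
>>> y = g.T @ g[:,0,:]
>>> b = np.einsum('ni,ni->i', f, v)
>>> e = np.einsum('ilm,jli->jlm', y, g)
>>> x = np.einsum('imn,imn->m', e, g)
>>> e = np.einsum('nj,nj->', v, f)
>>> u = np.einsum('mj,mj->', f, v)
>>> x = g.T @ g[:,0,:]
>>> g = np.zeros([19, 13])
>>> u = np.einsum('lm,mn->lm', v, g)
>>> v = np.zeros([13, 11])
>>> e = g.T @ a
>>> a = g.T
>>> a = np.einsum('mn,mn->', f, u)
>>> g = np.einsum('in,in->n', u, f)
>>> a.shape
()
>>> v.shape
(13, 11)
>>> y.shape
(11, 5, 11)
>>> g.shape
(19,)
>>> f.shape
(23, 19)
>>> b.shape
(19,)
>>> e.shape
(13, 5)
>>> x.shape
(11, 5, 11)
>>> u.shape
(23, 19)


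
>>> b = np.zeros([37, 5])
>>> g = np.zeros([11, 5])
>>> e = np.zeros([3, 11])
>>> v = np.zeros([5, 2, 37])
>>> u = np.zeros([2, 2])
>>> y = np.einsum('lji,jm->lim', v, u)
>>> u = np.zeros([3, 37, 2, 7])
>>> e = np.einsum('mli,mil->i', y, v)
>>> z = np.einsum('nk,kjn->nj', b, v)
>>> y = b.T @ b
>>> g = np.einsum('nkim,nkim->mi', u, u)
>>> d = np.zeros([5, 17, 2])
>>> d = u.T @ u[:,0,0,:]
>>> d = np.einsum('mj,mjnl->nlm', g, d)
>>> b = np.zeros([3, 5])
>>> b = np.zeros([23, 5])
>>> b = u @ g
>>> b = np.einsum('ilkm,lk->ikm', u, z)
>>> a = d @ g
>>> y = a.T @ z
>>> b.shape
(3, 2, 7)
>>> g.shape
(7, 2)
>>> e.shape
(2,)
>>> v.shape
(5, 2, 37)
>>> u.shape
(3, 37, 2, 7)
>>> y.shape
(2, 7, 2)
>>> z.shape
(37, 2)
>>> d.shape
(37, 7, 7)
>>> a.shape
(37, 7, 2)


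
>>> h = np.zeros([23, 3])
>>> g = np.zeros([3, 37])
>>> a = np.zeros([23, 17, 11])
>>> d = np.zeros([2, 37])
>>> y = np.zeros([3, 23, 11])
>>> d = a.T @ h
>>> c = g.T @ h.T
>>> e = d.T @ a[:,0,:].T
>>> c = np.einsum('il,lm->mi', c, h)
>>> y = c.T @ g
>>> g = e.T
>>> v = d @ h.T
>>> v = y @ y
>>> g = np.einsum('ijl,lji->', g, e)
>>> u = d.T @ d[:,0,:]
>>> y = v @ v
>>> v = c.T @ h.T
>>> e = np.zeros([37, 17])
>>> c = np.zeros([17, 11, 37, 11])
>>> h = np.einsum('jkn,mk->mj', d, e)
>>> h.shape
(37, 11)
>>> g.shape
()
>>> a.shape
(23, 17, 11)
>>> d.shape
(11, 17, 3)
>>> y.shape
(37, 37)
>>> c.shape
(17, 11, 37, 11)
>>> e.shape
(37, 17)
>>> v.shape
(37, 23)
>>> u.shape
(3, 17, 3)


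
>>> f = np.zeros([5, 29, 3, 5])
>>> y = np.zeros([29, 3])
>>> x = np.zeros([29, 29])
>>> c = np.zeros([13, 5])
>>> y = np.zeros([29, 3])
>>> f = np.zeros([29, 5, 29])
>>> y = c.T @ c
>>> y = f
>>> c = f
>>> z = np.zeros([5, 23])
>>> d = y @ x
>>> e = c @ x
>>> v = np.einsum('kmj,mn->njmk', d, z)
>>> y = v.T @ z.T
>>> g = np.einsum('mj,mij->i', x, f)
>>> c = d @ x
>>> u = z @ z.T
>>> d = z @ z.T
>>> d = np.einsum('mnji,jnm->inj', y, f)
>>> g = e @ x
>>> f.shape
(29, 5, 29)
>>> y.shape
(29, 5, 29, 5)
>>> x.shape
(29, 29)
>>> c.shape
(29, 5, 29)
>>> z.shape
(5, 23)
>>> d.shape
(5, 5, 29)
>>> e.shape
(29, 5, 29)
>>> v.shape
(23, 29, 5, 29)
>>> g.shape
(29, 5, 29)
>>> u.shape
(5, 5)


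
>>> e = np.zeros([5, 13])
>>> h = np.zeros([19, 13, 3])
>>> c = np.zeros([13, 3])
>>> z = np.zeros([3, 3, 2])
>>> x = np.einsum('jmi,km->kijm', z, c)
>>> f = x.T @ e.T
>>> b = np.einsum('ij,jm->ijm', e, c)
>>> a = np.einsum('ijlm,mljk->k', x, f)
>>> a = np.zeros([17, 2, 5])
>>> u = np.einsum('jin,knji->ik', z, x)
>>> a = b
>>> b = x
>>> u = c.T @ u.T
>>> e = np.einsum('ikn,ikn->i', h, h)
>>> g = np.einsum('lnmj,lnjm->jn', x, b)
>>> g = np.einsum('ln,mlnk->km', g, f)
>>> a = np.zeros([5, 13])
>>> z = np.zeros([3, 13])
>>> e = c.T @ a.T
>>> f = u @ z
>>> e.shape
(3, 5)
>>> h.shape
(19, 13, 3)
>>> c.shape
(13, 3)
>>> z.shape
(3, 13)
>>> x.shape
(13, 2, 3, 3)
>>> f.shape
(3, 13)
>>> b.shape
(13, 2, 3, 3)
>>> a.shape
(5, 13)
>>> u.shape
(3, 3)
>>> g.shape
(5, 3)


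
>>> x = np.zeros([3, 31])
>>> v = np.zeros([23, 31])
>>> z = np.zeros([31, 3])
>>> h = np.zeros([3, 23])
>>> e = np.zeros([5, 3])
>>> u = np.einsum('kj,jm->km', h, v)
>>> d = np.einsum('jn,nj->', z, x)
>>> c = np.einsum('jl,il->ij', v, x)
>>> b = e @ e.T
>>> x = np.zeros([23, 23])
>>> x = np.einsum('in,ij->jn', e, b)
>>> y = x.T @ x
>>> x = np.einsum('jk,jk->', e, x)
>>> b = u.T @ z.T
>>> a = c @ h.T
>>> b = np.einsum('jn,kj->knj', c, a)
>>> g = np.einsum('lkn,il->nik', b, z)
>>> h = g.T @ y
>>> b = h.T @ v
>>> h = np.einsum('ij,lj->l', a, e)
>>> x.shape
()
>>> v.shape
(23, 31)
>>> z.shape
(31, 3)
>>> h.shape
(5,)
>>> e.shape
(5, 3)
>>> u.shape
(3, 31)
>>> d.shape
()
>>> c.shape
(3, 23)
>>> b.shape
(3, 31, 31)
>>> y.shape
(3, 3)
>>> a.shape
(3, 3)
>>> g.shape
(3, 31, 23)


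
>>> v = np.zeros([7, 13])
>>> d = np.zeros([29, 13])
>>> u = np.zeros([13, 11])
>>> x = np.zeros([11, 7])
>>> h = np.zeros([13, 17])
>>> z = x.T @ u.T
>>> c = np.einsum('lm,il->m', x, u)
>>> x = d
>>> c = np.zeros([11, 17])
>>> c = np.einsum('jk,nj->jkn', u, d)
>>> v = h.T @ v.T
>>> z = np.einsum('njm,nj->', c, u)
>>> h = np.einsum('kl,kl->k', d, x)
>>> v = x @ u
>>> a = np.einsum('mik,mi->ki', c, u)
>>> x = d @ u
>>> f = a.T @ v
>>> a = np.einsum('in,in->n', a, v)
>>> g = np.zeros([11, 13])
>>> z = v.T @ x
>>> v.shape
(29, 11)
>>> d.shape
(29, 13)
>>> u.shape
(13, 11)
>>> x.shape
(29, 11)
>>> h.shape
(29,)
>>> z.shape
(11, 11)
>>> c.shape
(13, 11, 29)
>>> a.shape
(11,)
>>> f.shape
(11, 11)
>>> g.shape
(11, 13)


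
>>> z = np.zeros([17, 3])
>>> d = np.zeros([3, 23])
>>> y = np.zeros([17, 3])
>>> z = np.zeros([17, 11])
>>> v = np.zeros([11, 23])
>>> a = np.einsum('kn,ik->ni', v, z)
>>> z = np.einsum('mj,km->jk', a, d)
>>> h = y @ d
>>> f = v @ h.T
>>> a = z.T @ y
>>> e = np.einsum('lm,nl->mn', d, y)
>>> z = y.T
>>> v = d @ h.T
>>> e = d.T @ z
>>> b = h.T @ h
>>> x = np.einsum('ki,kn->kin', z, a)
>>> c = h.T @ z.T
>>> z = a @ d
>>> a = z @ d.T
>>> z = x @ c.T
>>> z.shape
(3, 17, 23)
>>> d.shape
(3, 23)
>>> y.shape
(17, 3)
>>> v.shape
(3, 17)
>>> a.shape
(3, 3)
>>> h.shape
(17, 23)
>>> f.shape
(11, 17)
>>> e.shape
(23, 17)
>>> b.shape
(23, 23)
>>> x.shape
(3, 17, 3)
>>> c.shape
(23, 3)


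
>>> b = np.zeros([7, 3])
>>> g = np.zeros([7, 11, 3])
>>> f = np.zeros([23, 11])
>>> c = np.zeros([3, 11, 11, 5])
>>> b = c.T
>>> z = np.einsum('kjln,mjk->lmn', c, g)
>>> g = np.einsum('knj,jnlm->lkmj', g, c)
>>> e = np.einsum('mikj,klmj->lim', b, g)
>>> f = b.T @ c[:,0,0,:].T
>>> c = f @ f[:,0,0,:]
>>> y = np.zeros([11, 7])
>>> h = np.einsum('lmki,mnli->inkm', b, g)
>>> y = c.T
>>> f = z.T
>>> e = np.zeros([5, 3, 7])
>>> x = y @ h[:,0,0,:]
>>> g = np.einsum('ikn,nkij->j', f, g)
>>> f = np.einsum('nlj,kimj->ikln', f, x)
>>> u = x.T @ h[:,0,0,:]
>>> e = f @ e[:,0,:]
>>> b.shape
(5, 11, 11, 3)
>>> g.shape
(3,)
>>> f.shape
(11, 3, 7, 5)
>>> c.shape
(3, 11, 11, 3)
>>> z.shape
(11, 7, 5)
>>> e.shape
(11, 3, 7, 7)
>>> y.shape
(3, 11, 11, 3)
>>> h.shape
(3, 7, 11, 11)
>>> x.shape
(3, 11, 11, 11)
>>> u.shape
(11, 11, 11, 11)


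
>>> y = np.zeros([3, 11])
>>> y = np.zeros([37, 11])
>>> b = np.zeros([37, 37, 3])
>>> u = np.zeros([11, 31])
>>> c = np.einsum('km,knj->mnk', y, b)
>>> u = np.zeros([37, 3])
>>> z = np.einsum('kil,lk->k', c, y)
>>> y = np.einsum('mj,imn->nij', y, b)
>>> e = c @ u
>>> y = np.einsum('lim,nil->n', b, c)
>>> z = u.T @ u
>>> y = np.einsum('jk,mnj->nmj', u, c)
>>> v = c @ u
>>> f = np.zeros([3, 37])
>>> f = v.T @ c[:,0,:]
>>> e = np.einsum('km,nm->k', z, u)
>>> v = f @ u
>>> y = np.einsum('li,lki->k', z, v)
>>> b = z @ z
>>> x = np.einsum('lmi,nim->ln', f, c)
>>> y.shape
(37,)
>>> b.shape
(3, 3)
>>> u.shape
(37, 3)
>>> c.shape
(11, 37, 37)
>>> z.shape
(3, 3)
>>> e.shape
(3,)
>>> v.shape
(3, 37, 3)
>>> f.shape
(3, 37, 37)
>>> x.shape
(3, 11)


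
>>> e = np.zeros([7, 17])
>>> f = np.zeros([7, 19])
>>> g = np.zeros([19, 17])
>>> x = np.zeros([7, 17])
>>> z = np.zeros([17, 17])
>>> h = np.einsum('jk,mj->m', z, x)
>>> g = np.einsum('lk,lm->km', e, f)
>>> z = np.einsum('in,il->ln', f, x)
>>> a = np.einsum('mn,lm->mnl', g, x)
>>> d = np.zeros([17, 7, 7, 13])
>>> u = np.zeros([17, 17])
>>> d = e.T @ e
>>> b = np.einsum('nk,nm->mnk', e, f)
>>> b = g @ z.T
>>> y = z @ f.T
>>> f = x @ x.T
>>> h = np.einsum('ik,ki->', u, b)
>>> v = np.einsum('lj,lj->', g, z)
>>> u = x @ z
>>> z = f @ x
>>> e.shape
(7, 17)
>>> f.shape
(7, 7)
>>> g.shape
(17, 19)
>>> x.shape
(7, 17)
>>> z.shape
(7, 17)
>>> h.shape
()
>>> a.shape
(17, 19, 7)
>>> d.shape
(17, 17)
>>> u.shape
(7, 19)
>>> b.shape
(17, 17)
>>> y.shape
(17, 7)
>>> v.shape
()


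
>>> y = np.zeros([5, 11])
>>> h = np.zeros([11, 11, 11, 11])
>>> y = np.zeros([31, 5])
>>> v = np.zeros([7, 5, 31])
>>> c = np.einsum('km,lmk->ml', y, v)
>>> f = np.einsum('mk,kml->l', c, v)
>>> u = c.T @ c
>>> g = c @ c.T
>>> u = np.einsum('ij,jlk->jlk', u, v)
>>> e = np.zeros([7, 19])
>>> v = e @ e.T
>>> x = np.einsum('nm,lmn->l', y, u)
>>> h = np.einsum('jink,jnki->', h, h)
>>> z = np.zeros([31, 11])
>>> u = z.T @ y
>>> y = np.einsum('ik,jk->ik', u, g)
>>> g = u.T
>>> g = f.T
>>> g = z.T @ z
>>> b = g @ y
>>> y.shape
(11, 5)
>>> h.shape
()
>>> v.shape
(7, 7)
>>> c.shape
(5, 7)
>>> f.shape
(31,)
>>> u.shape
(11, 5)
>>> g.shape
(11, 11)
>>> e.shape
(7, 19)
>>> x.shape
(7,)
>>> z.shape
(31, 11)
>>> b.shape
(11, 5)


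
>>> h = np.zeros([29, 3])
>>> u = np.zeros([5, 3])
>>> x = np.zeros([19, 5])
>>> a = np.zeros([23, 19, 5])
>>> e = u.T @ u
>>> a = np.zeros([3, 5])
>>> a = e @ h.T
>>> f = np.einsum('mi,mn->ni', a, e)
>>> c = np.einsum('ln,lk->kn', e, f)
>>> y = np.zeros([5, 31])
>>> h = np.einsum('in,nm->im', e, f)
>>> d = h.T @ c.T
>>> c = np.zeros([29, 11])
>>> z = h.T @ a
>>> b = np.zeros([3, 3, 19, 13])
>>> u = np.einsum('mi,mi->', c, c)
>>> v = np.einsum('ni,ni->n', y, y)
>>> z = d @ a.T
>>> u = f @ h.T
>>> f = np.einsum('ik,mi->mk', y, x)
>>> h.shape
(3, 29)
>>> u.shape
(3, 3)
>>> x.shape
(19, 5)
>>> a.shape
(3, 29)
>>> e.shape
(3, 3)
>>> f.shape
(19, 31)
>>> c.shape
(29, 11)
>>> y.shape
(5, 31)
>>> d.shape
(29, 29)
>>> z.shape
(29, 3)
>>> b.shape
(3, 3, 19, 13)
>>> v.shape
(5,)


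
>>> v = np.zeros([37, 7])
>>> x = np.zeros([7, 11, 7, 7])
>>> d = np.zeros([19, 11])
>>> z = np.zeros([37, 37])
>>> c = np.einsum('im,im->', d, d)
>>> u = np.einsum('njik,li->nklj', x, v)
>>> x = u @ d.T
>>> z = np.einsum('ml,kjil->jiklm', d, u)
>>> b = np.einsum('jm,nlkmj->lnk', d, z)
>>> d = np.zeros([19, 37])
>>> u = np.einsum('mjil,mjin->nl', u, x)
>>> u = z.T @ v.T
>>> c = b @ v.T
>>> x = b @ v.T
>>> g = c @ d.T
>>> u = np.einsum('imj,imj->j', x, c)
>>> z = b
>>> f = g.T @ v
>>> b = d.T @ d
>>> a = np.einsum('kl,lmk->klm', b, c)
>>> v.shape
(37, 7)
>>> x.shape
(37, 7, 37)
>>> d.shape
(19, 37)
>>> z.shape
(37, 7, 7)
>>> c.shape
(37, 7, 37)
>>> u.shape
(37,)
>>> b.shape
(37, 37)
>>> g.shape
(37, 7, 19)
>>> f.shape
(19, 7, 7)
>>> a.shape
(37, 37, 7)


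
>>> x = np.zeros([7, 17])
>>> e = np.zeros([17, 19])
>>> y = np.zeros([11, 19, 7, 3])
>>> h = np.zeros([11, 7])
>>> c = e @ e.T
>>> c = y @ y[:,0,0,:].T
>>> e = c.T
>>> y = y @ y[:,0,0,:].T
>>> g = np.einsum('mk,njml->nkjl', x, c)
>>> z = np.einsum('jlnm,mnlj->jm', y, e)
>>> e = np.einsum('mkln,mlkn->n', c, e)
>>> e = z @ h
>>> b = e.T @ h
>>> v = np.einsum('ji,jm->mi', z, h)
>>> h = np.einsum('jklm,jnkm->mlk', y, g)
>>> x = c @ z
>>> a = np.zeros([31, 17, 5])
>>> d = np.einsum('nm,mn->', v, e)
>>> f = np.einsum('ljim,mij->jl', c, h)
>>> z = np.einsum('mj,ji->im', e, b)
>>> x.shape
(11, 19, 7, 11)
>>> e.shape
(11, 7)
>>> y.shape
(11, 19, 7, 11)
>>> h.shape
(11, 7, 19)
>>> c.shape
(11, 19, 7, 11)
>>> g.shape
(11, 17, 19, 11)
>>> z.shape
(7, 11)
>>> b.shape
(7, 7)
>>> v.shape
(7, 11)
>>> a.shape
(31, 17, 5)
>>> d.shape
()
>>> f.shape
(19, 11)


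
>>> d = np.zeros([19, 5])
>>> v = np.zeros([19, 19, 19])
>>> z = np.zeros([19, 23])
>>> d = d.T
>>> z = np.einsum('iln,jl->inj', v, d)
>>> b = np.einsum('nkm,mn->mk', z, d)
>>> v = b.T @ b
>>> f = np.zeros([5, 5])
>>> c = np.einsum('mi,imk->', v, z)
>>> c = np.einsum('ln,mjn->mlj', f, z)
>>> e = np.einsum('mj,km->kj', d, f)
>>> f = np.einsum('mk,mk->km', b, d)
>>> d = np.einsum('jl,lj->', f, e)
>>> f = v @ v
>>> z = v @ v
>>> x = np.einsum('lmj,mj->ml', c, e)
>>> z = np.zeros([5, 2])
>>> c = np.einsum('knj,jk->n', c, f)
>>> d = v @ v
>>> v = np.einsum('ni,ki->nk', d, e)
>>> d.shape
(19, 19)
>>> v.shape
(19, 5)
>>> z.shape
(5, 2)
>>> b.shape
(5, 19)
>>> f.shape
(19, 19)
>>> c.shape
(5,)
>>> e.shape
(5, 19)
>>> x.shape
(5, 19)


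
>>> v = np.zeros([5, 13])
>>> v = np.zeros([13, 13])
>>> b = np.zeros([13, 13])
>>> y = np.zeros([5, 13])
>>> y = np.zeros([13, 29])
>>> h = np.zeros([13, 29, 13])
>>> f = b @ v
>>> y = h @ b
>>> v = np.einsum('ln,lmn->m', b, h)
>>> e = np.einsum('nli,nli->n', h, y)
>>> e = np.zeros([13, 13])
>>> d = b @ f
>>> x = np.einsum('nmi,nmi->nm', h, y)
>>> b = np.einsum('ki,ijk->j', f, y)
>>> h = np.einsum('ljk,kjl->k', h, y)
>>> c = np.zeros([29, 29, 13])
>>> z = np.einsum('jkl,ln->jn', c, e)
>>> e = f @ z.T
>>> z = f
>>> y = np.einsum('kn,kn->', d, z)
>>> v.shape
(29,)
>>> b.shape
(29,)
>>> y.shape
()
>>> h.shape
(13,)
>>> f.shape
(13, 13)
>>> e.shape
(13, 29)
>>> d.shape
(13, 13)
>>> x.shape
(13, 29)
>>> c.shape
(29, 29, 13)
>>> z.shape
(13, 13)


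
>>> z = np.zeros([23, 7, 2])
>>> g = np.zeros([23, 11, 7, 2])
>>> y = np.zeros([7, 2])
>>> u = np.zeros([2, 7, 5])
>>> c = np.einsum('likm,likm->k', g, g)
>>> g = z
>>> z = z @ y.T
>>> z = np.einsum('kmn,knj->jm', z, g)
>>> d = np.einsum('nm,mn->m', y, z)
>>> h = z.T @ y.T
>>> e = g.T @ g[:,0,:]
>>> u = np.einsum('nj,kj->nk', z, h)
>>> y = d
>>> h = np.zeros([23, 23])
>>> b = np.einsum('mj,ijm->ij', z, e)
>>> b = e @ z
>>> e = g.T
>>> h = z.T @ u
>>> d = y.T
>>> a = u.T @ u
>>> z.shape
(2, 7)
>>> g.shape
(23, 7, 2)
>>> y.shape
(2,)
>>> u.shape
(2, 7)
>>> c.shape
(7,)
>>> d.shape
(2,)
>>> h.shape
(7, 7)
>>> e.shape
(2, 7, 23)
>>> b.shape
(2, 7, 7)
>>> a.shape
(7, 7)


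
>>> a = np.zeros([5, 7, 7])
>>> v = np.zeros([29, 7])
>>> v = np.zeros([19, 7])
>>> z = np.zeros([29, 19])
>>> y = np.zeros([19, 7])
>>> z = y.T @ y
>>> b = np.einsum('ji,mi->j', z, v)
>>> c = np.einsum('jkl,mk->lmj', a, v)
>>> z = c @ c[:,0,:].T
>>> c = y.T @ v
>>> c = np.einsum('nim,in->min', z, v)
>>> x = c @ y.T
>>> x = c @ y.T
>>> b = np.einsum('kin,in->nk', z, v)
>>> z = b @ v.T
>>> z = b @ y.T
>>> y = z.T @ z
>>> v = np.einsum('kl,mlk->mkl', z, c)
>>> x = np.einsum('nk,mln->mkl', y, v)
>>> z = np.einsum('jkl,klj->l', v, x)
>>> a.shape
(5, 7, 7)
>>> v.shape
(7, 7, 19)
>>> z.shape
(19,)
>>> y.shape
(19, 19)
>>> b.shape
(7, 7)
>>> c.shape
(7, 19, 7)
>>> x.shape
(7, 19, 7)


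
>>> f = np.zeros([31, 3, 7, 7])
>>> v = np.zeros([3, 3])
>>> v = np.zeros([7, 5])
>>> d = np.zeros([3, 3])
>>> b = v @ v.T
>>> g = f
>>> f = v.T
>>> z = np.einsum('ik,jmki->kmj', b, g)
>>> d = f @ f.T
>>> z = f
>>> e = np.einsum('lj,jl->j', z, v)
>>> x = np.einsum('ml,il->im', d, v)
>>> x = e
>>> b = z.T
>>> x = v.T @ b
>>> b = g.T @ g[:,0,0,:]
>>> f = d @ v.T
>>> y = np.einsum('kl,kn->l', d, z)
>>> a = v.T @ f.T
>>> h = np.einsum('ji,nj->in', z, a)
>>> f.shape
(5, 7)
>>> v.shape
(7, 5)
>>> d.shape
(5, 5)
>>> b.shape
(7, 7, 3, 7)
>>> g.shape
(31, 3, 7, 7)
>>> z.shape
(5, 7)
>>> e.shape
(7,)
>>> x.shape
(5, 5)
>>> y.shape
(5,)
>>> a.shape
(5, 5)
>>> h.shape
(7, 5)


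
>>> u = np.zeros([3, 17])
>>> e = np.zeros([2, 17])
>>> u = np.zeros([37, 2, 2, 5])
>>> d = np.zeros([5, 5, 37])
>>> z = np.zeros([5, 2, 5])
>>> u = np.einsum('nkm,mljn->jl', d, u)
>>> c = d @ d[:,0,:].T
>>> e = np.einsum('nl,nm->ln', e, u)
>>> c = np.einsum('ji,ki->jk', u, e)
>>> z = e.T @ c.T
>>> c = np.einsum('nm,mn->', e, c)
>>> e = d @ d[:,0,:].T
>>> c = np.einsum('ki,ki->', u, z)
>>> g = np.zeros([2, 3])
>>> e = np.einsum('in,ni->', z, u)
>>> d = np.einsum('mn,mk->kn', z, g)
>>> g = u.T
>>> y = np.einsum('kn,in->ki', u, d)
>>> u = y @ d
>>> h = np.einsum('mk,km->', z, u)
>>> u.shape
(2, 2)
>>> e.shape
()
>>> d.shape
(3, 2)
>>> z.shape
(2, 2)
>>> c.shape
()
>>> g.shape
(2, 2)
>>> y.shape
(2, 3)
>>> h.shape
()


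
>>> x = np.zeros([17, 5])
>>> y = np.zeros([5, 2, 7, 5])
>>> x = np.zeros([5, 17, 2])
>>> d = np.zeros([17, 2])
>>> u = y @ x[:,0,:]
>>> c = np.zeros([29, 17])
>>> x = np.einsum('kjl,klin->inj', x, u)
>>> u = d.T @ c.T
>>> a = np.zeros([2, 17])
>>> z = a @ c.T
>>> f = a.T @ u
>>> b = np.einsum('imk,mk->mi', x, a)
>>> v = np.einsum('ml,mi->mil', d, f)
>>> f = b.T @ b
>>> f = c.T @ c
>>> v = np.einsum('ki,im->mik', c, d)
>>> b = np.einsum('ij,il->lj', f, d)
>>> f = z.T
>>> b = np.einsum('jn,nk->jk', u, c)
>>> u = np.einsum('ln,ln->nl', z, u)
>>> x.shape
(7, 2, 17)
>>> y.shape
(5, 2, 7, 5)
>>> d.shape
(17, 2)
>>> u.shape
(29, 2)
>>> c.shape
(29, 17)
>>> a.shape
(2, 17)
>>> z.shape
(2, 29)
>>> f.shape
(29, 2)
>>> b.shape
(2, 17)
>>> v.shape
(2, 17, 29)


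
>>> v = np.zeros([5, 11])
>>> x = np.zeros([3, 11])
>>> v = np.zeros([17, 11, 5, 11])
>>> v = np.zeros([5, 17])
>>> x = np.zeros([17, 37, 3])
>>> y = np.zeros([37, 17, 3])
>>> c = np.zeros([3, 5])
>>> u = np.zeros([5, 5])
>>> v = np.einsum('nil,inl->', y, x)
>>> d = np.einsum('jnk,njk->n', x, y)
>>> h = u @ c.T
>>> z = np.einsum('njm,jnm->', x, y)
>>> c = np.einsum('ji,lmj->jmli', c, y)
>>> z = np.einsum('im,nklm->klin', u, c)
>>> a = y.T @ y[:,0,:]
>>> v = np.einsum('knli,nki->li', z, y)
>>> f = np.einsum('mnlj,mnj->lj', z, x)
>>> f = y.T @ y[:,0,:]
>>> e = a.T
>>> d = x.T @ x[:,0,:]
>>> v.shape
(5, 3)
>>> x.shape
(17, 37, 3)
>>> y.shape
(37, 17, 3)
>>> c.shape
(3, 17, 37, 5)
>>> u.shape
(5, 5)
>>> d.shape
(3, 37, 3)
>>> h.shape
(5, 3)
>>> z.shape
(17, 37, 5, 3)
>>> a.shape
(3, 17, 3)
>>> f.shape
(3, 17, 3)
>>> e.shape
(3, 17, 3)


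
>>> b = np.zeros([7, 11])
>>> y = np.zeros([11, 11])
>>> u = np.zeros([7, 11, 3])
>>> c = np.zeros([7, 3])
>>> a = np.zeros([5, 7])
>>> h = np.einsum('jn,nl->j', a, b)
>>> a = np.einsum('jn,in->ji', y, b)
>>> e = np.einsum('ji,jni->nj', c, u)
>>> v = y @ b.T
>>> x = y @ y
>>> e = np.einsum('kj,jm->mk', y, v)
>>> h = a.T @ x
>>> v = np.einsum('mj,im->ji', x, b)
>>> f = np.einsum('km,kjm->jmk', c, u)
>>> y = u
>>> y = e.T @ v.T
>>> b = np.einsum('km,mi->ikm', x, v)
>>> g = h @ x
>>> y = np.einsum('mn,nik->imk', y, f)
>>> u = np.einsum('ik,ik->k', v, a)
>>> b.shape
(7, 11, 11)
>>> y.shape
(3, 11, 7)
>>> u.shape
(7,)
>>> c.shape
(7, 3)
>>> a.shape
(11, 7)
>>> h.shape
(7, 11)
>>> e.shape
(7, 11)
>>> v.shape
(11, 7)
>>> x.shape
(11, 11)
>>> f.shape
(11, 3, 7)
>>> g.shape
(7, 11)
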